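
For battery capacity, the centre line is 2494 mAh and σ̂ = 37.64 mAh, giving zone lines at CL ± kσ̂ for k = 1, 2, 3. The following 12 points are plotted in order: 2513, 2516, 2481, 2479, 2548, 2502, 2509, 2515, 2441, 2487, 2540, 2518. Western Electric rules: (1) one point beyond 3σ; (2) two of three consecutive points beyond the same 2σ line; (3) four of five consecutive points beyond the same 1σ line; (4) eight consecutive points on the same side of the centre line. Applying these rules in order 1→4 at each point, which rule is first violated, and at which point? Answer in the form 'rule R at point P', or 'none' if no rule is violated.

none

Zone of each point (C = within 1σ̂, B = 1σ̂–2σ̂, A = 2σ̂–3σ̂, * = beyond 3σ̂; sign = side of CL): 1:+C, 2:+C, 3:-C, 4:-C, 5:+B, 6:+C, 7:+C, 8:+C, 9:-B, 10:-C, 11:+B, 12:+C
No rule fires across all 12 points.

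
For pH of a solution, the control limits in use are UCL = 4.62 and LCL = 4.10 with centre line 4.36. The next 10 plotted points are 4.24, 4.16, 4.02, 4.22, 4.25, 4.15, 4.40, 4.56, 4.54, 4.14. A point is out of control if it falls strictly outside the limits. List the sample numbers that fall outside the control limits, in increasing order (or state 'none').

Compare each point to [4.10, 4.62]: sample 3 = 4.02 < LCL.

3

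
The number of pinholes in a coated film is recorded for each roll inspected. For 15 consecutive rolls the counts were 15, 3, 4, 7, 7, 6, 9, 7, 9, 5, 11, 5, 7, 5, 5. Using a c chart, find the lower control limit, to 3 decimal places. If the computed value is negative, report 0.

0.000

c̄ = (15 + 3 + 4 + 7 + 7 + 6 + 9 + 7 + 9 + 5 + 11 + 5 + 7 + 5 + 5) / 15 = 105 / 15 = 7.0000
LCL = c̄ − 3√c̄ = 7.0000 − 3 × 2.6458 = -0.9373 → 0 (cannot be negative)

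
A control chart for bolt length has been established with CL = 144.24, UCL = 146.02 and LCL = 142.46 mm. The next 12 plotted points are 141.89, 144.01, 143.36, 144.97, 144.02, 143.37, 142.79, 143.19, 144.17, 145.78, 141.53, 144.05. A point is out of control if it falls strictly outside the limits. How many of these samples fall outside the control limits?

Compare each point to [142.46, 146.02]: sample 1 = 141.89 < LCL; sample 11 = 141.53 < LCL.

2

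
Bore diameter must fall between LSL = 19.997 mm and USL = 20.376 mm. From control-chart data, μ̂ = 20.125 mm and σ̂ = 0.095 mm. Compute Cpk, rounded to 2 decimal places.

0.45

Cpu = (USL − μ̂) / (3σ̂) = (20.376 − 20.125) / (3 × 0.095) = 0.8807; Cpl = (μ̂ − LSL) / (3σ̂) = (20.125 − 19.997) / (3 × 0.095) = 0.4491; Cpk = min(Cpu, Cpl) = 0.4491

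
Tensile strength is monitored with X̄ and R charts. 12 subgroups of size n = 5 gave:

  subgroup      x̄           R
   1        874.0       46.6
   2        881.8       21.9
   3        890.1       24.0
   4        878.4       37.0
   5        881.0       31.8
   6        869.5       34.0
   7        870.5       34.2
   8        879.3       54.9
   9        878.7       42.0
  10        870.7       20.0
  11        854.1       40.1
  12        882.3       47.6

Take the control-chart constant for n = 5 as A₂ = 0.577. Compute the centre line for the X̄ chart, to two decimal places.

875.87

X̄̄ = (874.0 + 881.8 + 890.1 + 878.4 + 881.0 + 869.5 + 870.5 + 879.3 + 878.7 + 870.7 + 854.1 + 882.3) / 12 = 10510.4000 / 12 = 875.8667
CL = X̄̄ = 875.8667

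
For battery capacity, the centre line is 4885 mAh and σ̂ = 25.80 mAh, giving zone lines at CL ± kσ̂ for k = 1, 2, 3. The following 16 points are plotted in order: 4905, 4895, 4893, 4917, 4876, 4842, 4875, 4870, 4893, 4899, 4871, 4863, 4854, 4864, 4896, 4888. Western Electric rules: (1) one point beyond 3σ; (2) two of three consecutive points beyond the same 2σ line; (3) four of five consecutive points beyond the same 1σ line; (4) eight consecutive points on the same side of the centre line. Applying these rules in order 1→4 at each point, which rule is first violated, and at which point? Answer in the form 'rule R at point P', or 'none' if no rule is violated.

Zone of each point (C = within 1σ̂, B = 1σ̂–2σ̂, A = 2σ̂–3σ̂, * = beyond 3σ̂; sign = side of CL): 1:+C, 2:+C, 3:+C, 4:+B, 5:-C, 6:-B, 7:-C, 8:-C, 9:+C, 10:+C, 11:-C, 12:-C, 13:-B, 14:-C, 15:+C, 16:+C
No rule fires across all 16 points.

none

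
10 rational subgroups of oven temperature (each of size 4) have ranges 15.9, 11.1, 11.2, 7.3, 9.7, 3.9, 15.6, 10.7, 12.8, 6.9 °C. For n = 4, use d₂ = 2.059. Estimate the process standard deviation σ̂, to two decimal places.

R̄ = (15.9 + 11.1 + 11.2 + 7.3 + 9.7 + 3.9 + 15.6 + 10.7 + 12.8 + 6.9) / 10 = 10.5100
σ̂ = R̄ / d₂ = 10.5100 / 2.059 = 5.1044

5.10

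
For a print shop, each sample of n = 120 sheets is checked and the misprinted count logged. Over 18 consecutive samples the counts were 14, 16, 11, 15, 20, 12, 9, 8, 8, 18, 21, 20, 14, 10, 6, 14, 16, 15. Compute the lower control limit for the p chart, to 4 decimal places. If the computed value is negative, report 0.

p̄ = Σdᵢ / (k·n) = 247 / (18 × 120) = 0.11435
LCL = p̄ − 3·√(p̄(1−p̄)/n) = 0.11435 − 3 × 0.02905 = 0.02720

0.0272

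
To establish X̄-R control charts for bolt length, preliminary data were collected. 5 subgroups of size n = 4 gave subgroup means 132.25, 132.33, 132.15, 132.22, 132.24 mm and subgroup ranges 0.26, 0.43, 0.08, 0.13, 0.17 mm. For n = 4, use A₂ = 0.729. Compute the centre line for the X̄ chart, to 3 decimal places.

X̄̄ = (132.25 + 132.33 + 132.15 + 132.22 + 132.24) / 5 = 661.1900 / 5 = 132.2380
CL = X̄̄ = 132.2380

132.238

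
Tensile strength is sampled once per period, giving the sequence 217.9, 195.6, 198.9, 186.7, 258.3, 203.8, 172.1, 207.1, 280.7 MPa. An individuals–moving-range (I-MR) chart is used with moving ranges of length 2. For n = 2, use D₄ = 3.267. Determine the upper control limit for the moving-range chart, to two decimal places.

Moving ranges: 22.3, 3.3, 12.2, 71.6, 54.5, 31.7, 35.0, 73.6; M̄R̄ = 304.2000 / 8 = 38.0250
UCL_MR = D₄·M̄R̄ = 3.267 × 38.0250 = 124.2277

124.23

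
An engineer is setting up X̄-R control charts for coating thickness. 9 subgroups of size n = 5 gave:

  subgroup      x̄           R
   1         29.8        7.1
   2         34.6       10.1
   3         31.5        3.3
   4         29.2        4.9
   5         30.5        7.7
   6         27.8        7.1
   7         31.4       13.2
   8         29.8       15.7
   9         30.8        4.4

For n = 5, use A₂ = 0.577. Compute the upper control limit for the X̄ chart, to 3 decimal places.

X̄̄ = (29.8 + 34.6 + 31.5 + 29.2 + 30.5 + 27.8 + 31.4 + 29.8 + 30.8) / 9 = 275.4000 / 9 = 30.6000
R̄ = (7.1 + 10.1 + 3.3 + 4.9 + 7.7 + 7.1 + 13.2 + 15.7 + 4.4) / 9 = 73.5000 / 9 = 8.1667
UCL = X̄̄ + A₂·R̄ = 30.6000 + 0.577 × 8.1667 = 35.3122

35.312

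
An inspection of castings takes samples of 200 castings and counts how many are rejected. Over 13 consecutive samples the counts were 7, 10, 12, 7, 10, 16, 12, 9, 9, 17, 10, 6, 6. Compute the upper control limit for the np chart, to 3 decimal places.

p̄ = Σdᵢ / (k·n) = 131 / (13 × 200) = 0.05038
UCL = np̄ + 3·√(np̄(1−p̄)) = 10.0769 + 3 × √(10.0769×0.94962) = 10.0769 + 3 × 3.0934 = 19.3572

19.357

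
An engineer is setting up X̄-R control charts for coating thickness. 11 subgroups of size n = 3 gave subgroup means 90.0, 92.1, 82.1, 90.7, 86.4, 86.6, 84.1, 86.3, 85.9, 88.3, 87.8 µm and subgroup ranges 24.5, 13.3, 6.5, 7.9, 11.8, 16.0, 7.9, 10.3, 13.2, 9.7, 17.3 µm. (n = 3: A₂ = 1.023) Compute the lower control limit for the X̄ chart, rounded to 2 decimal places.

X̄̄ = (90.0 + 92.1 + 82.1 + 90.7 + 86.4 + 86.6 + 84.1 + 86.3 + 85.9 + 88.3 + 87.8) / 11 = 960.3000 / 11 = 87.3000
R̄ = (24.5 + 13.3 + 6.5 + 7.9 + 11.8 + 16.0 + 7.9 + 10.3 + 13.2 + 9.7 + 17.3) / 11 = 138.4000 / 11 = 12.5818
LCL = X̄̄ − A₂·R̄ = 87.3000 − 1.023 × 12.5818 = 74.4288

74.43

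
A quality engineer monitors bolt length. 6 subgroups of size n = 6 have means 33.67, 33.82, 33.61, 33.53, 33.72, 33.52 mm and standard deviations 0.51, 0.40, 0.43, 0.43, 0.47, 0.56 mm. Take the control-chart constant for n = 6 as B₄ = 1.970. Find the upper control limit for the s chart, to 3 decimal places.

s̄ = (0.51 + 0.40 + 0.43 + 0.43 + 0.47 + 0.56) / 6 = 0.4667
UCL_s = B₄·s̄ = 1.970 × 0.4667 = 0.9193

0.919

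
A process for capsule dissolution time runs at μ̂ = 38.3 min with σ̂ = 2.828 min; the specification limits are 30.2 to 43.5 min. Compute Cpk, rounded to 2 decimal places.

0.61

Cpu = (USL − μ̂) / (3σ̂) = (43.5 − 38.3) / (3 × 2.828) = 0.6129; Cpl = (μ̂ − LSL) / (3σ̂) = (38.3 − 30.2) / (3 × 2.828) = 0.9547; Cpk = min(Cpu, Cpl) = 0.6129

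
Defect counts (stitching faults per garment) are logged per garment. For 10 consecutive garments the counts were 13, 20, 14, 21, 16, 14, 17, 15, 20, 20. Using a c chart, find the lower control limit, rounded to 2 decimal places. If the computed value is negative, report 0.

c̄ = (13 + 20 + 14 + 21 + 16 + 14 + 17 + 15 + 20 + 20) / 10 = 170 / 10 = 17.0000
LCL = c̄ − 3√c̄ = 17.0000 − 3 × 4.1231 = 4.6307

4.63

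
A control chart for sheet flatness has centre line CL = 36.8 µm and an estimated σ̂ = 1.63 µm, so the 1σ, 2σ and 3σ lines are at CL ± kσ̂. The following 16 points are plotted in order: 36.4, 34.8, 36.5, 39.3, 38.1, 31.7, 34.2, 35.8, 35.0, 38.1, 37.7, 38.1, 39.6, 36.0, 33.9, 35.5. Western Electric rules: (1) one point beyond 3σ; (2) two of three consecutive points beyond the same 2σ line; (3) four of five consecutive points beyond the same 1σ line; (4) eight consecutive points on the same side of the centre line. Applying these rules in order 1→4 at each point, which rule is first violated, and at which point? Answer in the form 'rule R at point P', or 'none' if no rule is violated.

rule 1 at point 6

Zone of each point (C = within 1σ̂, B = 1σ̂–2σ̂, A = 2σ̂–3σ̂, * = beyond 3σ̂; sign = side of CL): 1:-C, 2:-B, 3:-C, 4:+B, 5:+C, 6:-*, 7:-B, 8:-C, 9:-B, 10:+C, 11:+C, 12:+C, 13:+B, 14:-C, 15:-B, 16:-C
Rule 1 (one point beyond the 3σ limits) is satisfied at point 6.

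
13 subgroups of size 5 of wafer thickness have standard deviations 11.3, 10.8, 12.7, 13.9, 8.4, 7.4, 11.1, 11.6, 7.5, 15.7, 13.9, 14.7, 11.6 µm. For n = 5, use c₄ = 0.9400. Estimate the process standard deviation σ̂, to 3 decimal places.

s̄ = (11.3 + 10.8 + 12.7 + 13.9 + 8.4 + 7.4 + 11.1 + 11.6 + 7.5 + 15.7 + 13.9 + 14.7 + 11.6) / 13 = 11.5846
σ̂ = s̄ / c₄ = 11.5846 / 0.9400 = 12.3241

12.324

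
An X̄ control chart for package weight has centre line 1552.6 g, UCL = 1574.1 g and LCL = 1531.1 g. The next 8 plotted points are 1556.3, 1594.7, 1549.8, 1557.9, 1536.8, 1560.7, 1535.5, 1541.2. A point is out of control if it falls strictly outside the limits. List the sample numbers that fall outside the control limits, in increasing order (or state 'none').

Compare each point to [1531.1, 1574.1]: sample 2 = 1594.7 > UCL.

2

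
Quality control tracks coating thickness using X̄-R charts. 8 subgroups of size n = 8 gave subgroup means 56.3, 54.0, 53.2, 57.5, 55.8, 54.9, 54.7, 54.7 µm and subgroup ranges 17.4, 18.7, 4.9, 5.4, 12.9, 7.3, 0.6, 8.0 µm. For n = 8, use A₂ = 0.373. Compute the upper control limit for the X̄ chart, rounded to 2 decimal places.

58.64

X̄̄ = (56.3 + 54.0 + 53.2 + 57.5 + 55.8 + 54.9 + 54.7 + 54.7) / 8 = 441.1000 / 8 = 55.1375
R̄ = (17.4 + 18.7 + 4.9 + 5.4 + 12.9 + 7.3 + 0.6 + 8.0) / 8 = 75.2000 / 8 = 9.4000
UCL = X̄̄ + A₂·R̄ = 55.1375 + 0.373 × 9.4000 = 58.6437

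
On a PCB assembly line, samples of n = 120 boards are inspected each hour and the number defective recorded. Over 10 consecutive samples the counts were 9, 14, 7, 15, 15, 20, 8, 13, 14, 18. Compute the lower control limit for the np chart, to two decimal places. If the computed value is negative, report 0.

2.98

p̄ = Σdᵢ / (k·n) = 133 / (10 × 120) = 0.11083
LCL = np̄ − 3·√(np̄(1−p̄)) = 13.3000 − 3 × 3.4389 = 2.9834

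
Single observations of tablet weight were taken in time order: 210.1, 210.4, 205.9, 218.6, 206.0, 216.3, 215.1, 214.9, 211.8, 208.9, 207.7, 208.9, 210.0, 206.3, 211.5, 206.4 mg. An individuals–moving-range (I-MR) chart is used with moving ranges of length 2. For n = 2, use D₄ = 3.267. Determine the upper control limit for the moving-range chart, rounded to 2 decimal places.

14.22

Moving ranges: 0.3, 4.5, 12.7, 12.6, 10.3, 1.2, 0.2, 3.1, 2.9, 1.2, 1.2, 1.1, 3.7, 5.2, 5.1; M̄R̄ = 65.3000 / 15 = 4.3533
UCL_MR = D₄·M̄R̄ = 3.267 × 4.3533 = 14.2223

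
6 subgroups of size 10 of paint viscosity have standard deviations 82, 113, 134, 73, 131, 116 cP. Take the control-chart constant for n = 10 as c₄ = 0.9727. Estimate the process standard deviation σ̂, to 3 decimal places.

111.202

s̄ = (82 + 113 + 134 + 73 + 131 + 116) / 6 = 108.1667
σ̂ = s̄ / c₄ = 108.1667 / 0.9727 = 111.2025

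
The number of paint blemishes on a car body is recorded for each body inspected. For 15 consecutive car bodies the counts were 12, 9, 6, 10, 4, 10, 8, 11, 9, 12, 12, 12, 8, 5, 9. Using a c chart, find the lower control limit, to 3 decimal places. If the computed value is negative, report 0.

0.067

c̄ = (12 + 9 + 6 + 10 + 4 + 10 + 8 + 11 + 9 + 12 + 12 + 12 + 8 + 5 + 9) / 15 = 137 / 15 = 9.1333
LCL = c̄ − 3√c̄ = 9.1333 − 3 × 3.0221 = 0.0669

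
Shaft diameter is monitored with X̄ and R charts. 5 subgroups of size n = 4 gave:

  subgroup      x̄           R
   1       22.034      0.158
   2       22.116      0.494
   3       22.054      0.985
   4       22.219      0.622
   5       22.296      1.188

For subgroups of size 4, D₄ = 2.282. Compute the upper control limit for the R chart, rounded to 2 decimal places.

1.57

R̄ = (0.158 + 0.494 + 0.985 + 0.622 + 1.188) / 5 = 3.4470 / 5 = 0.6894
UCL_R = D₄·R̄ = 2.282 × 0.6894 = 1.5732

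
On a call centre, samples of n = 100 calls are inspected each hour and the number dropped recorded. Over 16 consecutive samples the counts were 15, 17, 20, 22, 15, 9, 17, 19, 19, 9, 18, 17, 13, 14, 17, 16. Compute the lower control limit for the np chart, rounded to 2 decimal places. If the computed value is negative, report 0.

p̄ = Σdᵢ / (k·n) = 257 / (16 × 100) = 0.16062
LCL = np̄ − 3·√(np̄(1−p̄)) = 16.0625 − 3 × 3.6718 = 5.0470

5.05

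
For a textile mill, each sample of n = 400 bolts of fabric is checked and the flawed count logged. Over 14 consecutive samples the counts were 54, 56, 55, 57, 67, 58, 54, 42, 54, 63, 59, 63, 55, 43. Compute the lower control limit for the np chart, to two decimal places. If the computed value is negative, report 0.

p̄ = Σdᵢ / (k·n) = 780 / (14 × 400) = 0.13929
LCL = np̄ − 3·√(np̄(1−p̄)) = 55.7143 − 3 × 6.9249 = 34.9396

34.94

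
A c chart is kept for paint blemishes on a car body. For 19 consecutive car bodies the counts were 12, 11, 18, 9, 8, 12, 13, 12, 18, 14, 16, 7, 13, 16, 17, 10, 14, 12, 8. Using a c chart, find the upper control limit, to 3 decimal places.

23.294

c̄ = (12 + 11 + 18 + 9 + 8 + 12 + 13 + 12 + 18 + 14 + 16 + 7 + 13 + 16 + 17 + 10 + 14 + 12 + 8) / 19 = 240 / 19 = 12.6316
UCL = c̄ + 3√c̄ = 12.6316 + 3 × √12.6316 = 12.6316 + 3 × 3.5541 = 23.2939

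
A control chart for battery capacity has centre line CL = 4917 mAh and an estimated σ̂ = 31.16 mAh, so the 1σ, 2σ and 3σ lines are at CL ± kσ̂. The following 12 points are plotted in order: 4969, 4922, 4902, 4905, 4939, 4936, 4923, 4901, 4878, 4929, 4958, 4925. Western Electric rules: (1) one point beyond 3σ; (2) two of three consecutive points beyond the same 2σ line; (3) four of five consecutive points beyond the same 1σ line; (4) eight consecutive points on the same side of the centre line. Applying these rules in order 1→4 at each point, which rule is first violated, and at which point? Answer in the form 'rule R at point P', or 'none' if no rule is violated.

Zone of each point (C = within 1σ̂, B = 1σ̂–2σ̂, A = 2σ̂–3σ̂, * = beyond 3σ̂; sign = side of CL): 1:+B, 2:+C, 3:-C, 4:-C, 5:+C, 6:+C, 7:+C, 8:-C, 9:-B, 10:+C, 11:+B, 12:+C
No rule fires across all 12 points.

none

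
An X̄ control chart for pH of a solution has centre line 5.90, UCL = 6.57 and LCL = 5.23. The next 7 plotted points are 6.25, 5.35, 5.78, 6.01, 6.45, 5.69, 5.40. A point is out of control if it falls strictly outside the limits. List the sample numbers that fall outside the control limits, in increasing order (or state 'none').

none

All 7 points lie within [5.23, 6.57].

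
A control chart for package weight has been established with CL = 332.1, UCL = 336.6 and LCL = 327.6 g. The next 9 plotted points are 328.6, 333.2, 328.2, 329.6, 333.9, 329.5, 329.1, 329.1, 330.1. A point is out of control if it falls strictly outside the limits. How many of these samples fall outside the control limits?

All 9 points lie within [327.6, 336.6].

0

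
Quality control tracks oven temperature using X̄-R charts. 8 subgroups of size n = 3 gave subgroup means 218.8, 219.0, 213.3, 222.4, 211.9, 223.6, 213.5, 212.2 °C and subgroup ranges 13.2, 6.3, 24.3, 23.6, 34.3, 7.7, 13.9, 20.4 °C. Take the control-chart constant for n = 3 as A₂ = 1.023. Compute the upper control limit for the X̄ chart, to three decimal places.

X̄̄ = (218.8 + 219.0 + 213.3 + 222.4 + 211.9 + 223.6 + 213.5 + 212.2) / 8 = 1734.7000 / 8 = 216.8375
R̄ = (13.2 + 6.3 + 24.3 + 23.6 + 34.3 + 7.7 + 13.9 + 20.4) / 8 = 143.7000 / 8 = 17.9625
UCL = X̄̄ + A₂·R̄ = 216.8375 + 1.023 × 17.9625 = 235.2131

235.213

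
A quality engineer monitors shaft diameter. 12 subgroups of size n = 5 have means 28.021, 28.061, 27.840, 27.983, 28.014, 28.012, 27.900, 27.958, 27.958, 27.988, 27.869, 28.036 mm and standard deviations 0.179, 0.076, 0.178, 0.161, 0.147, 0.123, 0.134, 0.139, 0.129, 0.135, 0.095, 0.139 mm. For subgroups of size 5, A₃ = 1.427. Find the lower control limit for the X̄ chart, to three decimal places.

27.776

X̄̄ = (28.021 + 28.061 + 27.840 + 27.983 + 28.014 + 28.012 + 27.900 + 27.958 + 27.958 + 27.988 + 27.869 + 28.036) / 12 = 27.9700
s̄ = (0.179 + 0.076 + 0.178 + 0.161 + 0.147 + 0.123 + 0.134 + 0.139 + 0.129 + 0.135 + 0.095 + 0.139) / 12 = 0.1363
LCL = X̄̄ − A₃·s̄ = 27.9700 − 1.427 × 0.1363 = 27.7756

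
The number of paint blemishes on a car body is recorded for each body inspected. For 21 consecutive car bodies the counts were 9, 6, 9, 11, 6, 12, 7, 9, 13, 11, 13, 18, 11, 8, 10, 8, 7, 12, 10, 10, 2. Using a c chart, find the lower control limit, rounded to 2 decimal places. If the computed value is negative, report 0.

0.31

c̄ = (9 + 6 + 9 + 11 + 6 + 12 + 7 + 9 + 13 + 11 + 13 + 18 + 11 + 8 + 10 + 8 + 7 + 12 + 10 + 10 + 2) / 21 = 202 / 21 = 9.6190
LCL = c̄ − 3√c̄ = 9.6190 − 3 × 3.1015 = 0.3147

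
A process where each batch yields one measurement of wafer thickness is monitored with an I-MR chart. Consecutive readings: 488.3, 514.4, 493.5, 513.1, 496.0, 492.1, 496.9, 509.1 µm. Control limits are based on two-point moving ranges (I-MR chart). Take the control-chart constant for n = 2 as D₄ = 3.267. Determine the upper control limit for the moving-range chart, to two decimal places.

Moving ranges: 26.1, 20.9, 19.6, 17.1, 3.9, 4.8, 12.2; M̄R̄ = 104.6000 / 7 = 14.9429
UCL_MR = D₄·M̄R̄ = 3.267 × 14.9429 = 48.8183

48.82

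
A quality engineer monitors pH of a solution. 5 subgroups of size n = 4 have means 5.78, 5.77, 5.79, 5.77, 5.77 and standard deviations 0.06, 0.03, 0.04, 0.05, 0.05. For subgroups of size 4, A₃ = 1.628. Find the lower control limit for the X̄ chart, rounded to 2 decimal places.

X̄̄ = (5.78 + 5.77 + 5.79 + 5.77 + 5.77) / 5 = 5.7760
s̄ = (0.06 + 0.03 + 0.04 + 0.05 + 0.05) / 5 = 0.0460
LCL = X̄̄ − A₃·s̄ = 5.7760 − 1.628 × 0.0460 = 5.7011

5.70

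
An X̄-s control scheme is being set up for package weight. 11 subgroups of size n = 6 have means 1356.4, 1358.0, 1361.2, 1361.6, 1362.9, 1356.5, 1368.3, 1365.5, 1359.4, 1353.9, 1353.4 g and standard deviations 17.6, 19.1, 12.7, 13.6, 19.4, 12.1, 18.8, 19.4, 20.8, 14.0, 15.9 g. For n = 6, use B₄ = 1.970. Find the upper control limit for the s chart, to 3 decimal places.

32.845

s̄ = (17.6 + 19.1 + 12.7 + 13.6 + 19.4 + 12.1 + 18.8 + 19.4 + 20.8 + 14.0 + 15.9) / 11 = 16.6727
UCL_s = B₄·s̄ = 1.970 × 16.6727 = 32.8453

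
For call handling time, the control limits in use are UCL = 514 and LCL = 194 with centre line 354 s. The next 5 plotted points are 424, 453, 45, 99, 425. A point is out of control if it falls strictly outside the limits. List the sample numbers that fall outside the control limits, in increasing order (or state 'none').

3, 4

Compare each point to [194, 514]: sample 3 = 45 < LCL; sample 4 = 99 < LCL.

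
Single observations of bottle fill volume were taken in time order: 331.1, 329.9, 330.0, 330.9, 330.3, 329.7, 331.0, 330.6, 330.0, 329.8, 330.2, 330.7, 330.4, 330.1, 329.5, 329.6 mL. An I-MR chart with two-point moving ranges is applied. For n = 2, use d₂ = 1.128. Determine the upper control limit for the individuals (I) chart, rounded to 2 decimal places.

331.67

X̄ = (331.1 + 329.9 + 330.0 + 330.9 + 330.3 + 329.7 + 331.0 + 330.6 + 330.0 + 329.8 + 330.2 + 330.7 + 330.4 + 330.1 + 329.5 + 329.6) / 16 = 330.2375
Moving ranges: 1.2, 0.1, 0.9, 0.6, 0.6, 1.3, 0.4, 0.6, 0.2, 0.4, 0.5, 0.3, 0.3, 0.6, 0.1; M̄R̄ = 8.1000 / 15 = 0.5400
UCL = X̄ + 3·M̄R̄/d₂ = 330.2375 + 3 × 0.5400 / 1.128 = 331.6737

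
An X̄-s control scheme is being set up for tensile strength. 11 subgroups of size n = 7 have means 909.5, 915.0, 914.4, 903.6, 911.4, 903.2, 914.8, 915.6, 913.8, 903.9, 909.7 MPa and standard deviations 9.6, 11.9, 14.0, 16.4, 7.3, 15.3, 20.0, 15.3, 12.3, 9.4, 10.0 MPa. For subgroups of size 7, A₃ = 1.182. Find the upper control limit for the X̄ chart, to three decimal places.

925.650

X̄̄ = (909.5 + 915.0 + 914.4 + 903.6 + 911.4 + 903.2 + 914.8 + 915.6 + 913.8 + 903.9 + 909.7) / 11 = 910.4455
s̄ = (9.6 + 11.9 + 14.0 + 16.4 + 7.3 + 15.3 + 20.0 + 15.3 + 12.3 + 9.4 + 10.0) / 11 = 12.8636
UCL = X̄̄ + A₃·s̄ = 910.4455 + 1.182 × 12.8636 = 925.6503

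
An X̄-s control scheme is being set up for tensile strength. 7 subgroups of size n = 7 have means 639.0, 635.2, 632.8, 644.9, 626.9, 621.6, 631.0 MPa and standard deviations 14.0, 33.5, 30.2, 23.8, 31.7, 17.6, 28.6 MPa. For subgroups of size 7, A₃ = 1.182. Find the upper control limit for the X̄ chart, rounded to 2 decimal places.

663.35

X̄̄ = (639.0 + 635.2 + 632.8 + 644.9 + 626.9 + 621.6 + 631.0) / 7 = 633.0571
s̄ = (14.0 + 33.5 + 30.2 + 23.8 + 31.7 + 17.6 + 28.6) / 7 = 25.6286
UCL = X̄̄ + A₃·s̄ = 633.0571 + 1.182 × 25.6286 = 663.3501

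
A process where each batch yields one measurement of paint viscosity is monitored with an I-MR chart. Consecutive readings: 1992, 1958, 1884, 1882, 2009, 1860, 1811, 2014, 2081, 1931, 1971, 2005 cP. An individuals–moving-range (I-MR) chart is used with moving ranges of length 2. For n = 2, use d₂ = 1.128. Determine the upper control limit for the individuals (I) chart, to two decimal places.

X̄ = (1992 + 1958 + 1884 + 1882 + 2009 + 1860 + 1811 + 2014 + 2081 + 1931 + 1971 + 2005) / 12 = 1949.8333
Moving ranges: 34, 74, 2, 127, 149, 49, 203, 67, 150, 40, 34; M̄R̄ = 929.0000 / 11 = 84.4545
UCL = X̄ + 3·M̄R̄/d₂ = 1949.8333 + 3 × 84.4545 / 1.128 = 2174.4465

2174.45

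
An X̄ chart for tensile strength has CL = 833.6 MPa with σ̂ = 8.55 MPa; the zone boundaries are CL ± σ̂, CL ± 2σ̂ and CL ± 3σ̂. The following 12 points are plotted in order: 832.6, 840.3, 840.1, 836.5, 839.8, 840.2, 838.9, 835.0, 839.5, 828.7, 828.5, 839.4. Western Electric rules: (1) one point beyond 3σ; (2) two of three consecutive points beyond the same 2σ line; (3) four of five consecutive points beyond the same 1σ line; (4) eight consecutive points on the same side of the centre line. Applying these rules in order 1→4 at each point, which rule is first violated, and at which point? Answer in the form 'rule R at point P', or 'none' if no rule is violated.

Zone of each point (C = within 1σ̂, B = 1σ̂–2σ̂, A = 2σ̂–3σ̂, * = beyond 3σ̂; sign = side of CL): 1:-C, 2:+C, 3:+C, 4:+C, 5:+C, 6:+C, 7:+C, 8:+C, 9:+C, 10:-C, 11:-C, 12:+C
Rule 4 (eight consecutive points on the same side of the centre line) is satisfied at point 9.

rule 4 at point 9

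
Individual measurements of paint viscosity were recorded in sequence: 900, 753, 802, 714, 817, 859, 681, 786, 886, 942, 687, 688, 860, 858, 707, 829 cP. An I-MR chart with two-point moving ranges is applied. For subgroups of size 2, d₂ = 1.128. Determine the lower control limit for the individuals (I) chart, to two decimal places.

X̄ = (900 + 753 + 802 + 714 + 817 + 859 + 681 + 786 + 886 + 942 + 687 + 688 + 860 + 858 + 707 + 829) / 16 = 798.0625
Moving ranges: 147, 49, 88, 103, 42, 178, 105, 100, 56, 255, 1, 172, 2, 151, 122; M̄R̄ = 1571.0000 / 15 = 104.7333
LCL = X̄ − 3·M̄R̄/d₂ = 798.0625 − 3 × 104.7333 / 1.128 = 519.5164

519.52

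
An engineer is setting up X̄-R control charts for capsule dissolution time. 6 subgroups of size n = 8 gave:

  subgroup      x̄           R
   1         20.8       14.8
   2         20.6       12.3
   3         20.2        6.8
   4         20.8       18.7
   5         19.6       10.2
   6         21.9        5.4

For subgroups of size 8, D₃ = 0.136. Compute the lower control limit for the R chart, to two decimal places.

1.55

R̄ = (14.8 + 12.3 + 6.8 + 18.7 + 10.2 + 5.4) / 6 = 68.2000 / 6 = 11.3667
LCL_R = D₃·R̄ = 0.136 × 11.3667 = 1.5459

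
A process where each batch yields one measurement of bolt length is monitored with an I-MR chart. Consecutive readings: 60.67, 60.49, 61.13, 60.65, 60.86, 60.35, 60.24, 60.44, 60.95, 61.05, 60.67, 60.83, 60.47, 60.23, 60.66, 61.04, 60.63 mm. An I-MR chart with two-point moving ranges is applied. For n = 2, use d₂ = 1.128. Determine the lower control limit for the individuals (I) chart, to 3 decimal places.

X̄ = (60.67 + 60.49 + 61.13 + 60.65 + 60.86 + 60.35 + 60.24 + 60.44 + 60.95 + 61.05 + 60.67 + 60.83 + 60.47 + 60.23 + 60.66 + 61.04 + 60.63) / 17 = 60.6682
Moving ranges: 0.18, 0.64, 0.48, 0.21, 0.51, 0.11, 0.20, 0.51, 0.10, 0.38, 0.16, 0.36, 0.24, 0.43, 0.38, 0.41; M̄R̄ = 5.3000 / 16 = 0.3312
LCL = X̄ − 3·M̄R̄/d₂ = 60.6682 − 3 × 0.3312 / 1.128 = 59.7873

59.787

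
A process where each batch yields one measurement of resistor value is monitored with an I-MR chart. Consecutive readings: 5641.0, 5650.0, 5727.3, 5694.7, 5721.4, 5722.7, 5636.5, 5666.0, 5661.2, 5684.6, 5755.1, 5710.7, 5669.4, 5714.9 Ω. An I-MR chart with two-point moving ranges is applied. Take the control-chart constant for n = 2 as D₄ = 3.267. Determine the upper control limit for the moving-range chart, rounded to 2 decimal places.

Moving ranges: 9.0, 77.3, 32.6, 26.7, 1.3, 86.2, 29.5, 4.8, 23.4, 70.5, 44.4, 41.3, 45.5; M̄R̄ = 492.5000 / 13 = 37.8846
UCL_MR = D₄·M̄R̄ = 3.267 × 37.8846 = 123.7690

123.77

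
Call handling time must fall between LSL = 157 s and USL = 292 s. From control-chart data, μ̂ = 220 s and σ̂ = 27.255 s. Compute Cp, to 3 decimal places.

Cp = (USL − LSL) / (6σ̂) = (292 − 157) / (6 × 27.255) = 135.0000 / 163.5300 = 0.8255

0.826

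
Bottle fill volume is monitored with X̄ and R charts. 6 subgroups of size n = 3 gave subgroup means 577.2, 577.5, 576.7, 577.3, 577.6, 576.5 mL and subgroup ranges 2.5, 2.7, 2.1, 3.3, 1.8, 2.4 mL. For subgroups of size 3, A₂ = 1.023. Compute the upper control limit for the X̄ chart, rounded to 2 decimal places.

X̄̄ = (577.2 + 577.5 + 576.7 + 577.3 + 577.6 + 576.5) / 6 = 3462.8000 / 6 = 577.1333
R̄ = (2.5 + 2.7 + 2.1 + 3.3 + 1.8 + 2.4) / 6 = 14.8000 / 6 = 2.4667
UCL = X̄̄ + A₂·R̄ = 577.1333 + 1.023 × 2.4667 = 579.6567

579.66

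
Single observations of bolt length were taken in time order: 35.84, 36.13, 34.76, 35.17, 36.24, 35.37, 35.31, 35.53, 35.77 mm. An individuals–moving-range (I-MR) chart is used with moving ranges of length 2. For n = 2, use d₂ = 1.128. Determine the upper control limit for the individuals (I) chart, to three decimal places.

37.075

X̄ = (35.84 + 36.13 + 34.76 + 35.17 + 36.24 + 35.37 + 35.31 + 35.53 + 35.77) / 9 = 35.5689
Moving ranges: 0.29, 1.37, 0.41, 1.07, 0.87, 0.06, 0.22, 0.24; M̄R̄ = 4.5300 / 8 = 0.5663
UCL = X̄ + 3·M̄R̄/d₂ = 35.5689 + 3 × 0.5663 / 1.128 = 37.0749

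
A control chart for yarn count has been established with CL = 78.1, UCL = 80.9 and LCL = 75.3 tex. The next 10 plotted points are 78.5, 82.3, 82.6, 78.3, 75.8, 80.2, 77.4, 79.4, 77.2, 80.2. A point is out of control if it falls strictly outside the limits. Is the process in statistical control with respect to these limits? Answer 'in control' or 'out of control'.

Compare each point to [75.3, 80.9]: sample 2 = 82.3 > UCL; sample 3 = 82.6 > UCL.

out of control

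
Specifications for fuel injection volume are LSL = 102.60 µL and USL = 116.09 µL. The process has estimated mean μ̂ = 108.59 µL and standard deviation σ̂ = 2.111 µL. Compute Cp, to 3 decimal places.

1.065

Cp = (USL − LSL) / (6σ̂) = (116.09 − 102.60) / (6 × 2.111) = 13.4900 / 12.6660 = 1.0651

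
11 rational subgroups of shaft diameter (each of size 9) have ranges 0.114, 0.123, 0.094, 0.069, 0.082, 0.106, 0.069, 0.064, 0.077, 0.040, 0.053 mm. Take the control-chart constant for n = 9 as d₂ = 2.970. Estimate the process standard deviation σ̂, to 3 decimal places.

R̄ = (0.114 + 0.123 + 0.094 + 0.069 + 0.082 + 0.106 + 0.069 + 0.064 + 0.077 + 0.040 + 0.053) / 11 = 0.0810
σ̂ = R̄ / d₂ = 0.0810 / 2.970 = 0.0273

0.027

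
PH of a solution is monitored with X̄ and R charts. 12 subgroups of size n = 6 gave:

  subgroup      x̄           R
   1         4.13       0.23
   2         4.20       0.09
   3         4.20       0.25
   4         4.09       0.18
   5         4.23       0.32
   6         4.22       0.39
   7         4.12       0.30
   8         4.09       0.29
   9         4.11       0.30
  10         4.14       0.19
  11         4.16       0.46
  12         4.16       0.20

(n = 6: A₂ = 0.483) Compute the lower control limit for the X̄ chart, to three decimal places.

X̄̄ = (4.13 + 4.20 + 4.20 + 4.09 + 4.23 + 4.22 + 4.12 + 4.09 + 4.11 + 4.14 + 4.16 + 4.16) / 12 = 49.8500 / 12 = 4.1542
R̄ = (0.23 + 0.09 + 0.25 + 0.18 + 0.32 + 0.39 + 0.30 + 0.29 + 0.30 + 0.19 + 0.46 + 0.20) / 12 = 3.2000 / 12 = 0.2667
LCL = X̄̄ − A₂·R̄ = 4.1542 − 0.483 × 0.2667 = 4.0254

4.025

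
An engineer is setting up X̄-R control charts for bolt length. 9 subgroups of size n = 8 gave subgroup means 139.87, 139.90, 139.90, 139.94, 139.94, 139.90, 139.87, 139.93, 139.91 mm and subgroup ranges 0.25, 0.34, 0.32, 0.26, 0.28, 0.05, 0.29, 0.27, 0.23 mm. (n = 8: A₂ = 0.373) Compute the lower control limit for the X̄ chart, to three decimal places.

X̄̄ = (139.87 + 139.90 + 139.90 + 139.94 + 139.94 + 139.90 + 139.87 + 139.93 + 139.91) / 9 = 1259.1600 / 9 = 139.9067
R̄ = (0.25 + 0.34 + 0.32 + 0.26 + 0.28 + 0.05 + 0.29 + 0.27 + 0.23) / 9 = 2.2900 / 9 = 0.2544
LCL = X̄̄ − A₂·R̄ = 139.9067 − 0.373 × 0.2544 = 139.8118

139.812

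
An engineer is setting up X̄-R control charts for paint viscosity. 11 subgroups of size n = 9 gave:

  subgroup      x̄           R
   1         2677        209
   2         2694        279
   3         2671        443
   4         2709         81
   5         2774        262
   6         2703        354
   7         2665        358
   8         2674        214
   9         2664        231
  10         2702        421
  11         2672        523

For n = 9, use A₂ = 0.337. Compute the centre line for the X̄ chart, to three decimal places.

X̄̄ = (2677 + 2694 + 2671 + 2709 + 2774 + 2703 + 2665 + 2674 + 2664 + 2702 + 2672) / 11 = 29605.0000 / 11 = 2691.3636
CL = X̄̄ = 2691.3636

2691.364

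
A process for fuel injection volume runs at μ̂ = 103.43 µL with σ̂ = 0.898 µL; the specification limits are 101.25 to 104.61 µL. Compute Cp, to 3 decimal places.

0.624

Cp = (USL − LSL) / (6σ̂) = (104.61 − 101.25) / (6 × 0.898) = 3.3600 / 5.3880 = 0.6236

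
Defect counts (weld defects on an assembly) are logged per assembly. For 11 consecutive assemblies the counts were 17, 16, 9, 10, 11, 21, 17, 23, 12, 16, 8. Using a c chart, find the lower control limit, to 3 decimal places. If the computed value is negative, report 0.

c̄ = (17 + 16 + 9 + 10 + 11 + 21 + 17 + 23 + 12 + 16 + 8) / 11 = 160 / 11 = 14.5455
LCL = c̄ − 3√c̄ = 14.5455 − 3 × 3.8139 = 3.1039

3.104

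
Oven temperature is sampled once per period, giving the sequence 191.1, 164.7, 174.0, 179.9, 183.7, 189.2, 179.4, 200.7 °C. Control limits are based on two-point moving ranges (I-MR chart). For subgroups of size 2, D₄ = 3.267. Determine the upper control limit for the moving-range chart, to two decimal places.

38.27

Moving ranges: 26.4, 9.3, 5.9, 3.8, 5.5, 9.8, 21.3; M̄R̄ = 82.0000 / 7 = 11.7143
UCL_MR = D₄·M̄R̄ = 3.267 × 11.7143 = 38.2706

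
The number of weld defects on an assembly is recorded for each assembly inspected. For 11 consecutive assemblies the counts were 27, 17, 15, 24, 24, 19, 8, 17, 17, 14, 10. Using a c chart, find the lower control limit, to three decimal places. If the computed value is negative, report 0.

4.921

c̄ = (27 + 17 + 15 + 24 + 24 + 19 + 8 + 17 + 17 + 14 + 10) / 11 = 192 / 11 = 17.4545
LCL = c̄ − 3√c̄ = 17.4545 − 3 × 4.1779 = 4.9210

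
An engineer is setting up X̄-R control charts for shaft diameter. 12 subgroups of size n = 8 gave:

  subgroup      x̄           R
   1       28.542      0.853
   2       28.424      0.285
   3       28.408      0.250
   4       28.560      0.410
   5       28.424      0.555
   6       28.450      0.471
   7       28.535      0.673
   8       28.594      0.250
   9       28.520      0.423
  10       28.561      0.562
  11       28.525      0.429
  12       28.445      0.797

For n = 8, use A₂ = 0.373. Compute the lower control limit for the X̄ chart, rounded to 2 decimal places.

X̄̄ = (28.542 + 28.424 + 28.408 + 28.560 + 28.424 + 28.450 + 28.535 + 28.594 + 28.520 + 28.561 + 28.525 + 28.445) / 12 = 341.9880 / 12 = 28.4990
R̄ = (0.853 + 0.285 + 0.250 + 0.410 + 0.555 + 0.471 + 0.673 + 0.250 + 0.423 + 0.562 + 0.429 + 0.797) / 12 = 5.9580 / 12 = 0.4965
LCL = X̄̄ − A₂·R̄ = 28.4990 − 0.373 × 0.4965 = 28.3138

28.31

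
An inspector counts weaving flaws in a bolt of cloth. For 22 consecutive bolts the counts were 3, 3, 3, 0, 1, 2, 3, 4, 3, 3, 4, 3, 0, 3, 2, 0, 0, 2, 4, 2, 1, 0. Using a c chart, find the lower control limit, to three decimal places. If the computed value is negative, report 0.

0.000

c̄ = (3 + 3 + 3 + 0 + 1 + 2 + 3 + 4 + 3 + 3 + 4 + 3 + 0 + 3 + 2 + 0 + 0 + 2 + 4 + 2 + 1 + 0) / 22 = 46 / 22 = 2.0909
LCL = c̄ − 3√c̄ = 2.0909 − 3 × 1.4460 = -2.2471 → 0 (cannot be negative)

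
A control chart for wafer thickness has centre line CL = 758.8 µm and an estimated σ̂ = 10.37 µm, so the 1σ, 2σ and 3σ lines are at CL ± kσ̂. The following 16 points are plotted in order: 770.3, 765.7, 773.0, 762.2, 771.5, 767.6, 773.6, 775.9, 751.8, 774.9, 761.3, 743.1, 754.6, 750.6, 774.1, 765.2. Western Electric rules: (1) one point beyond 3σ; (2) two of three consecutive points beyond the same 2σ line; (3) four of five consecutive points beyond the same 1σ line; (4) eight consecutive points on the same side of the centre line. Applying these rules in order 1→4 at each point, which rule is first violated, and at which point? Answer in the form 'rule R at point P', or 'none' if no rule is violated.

Zone of each point (C = within 1σ̂, B = 1σ̂–2σ̂, A = 2σ̂–3σ̂, * = beyond 3σ̂; sign = side of CL): 1:+B, 2:+C, 3:+B, 4:+C, 5:+B, 6:+C, 7:+B, 8:+B, 9:-C, 10:+B, 11:+C, 12:-B, 13:-C, 14:-C, 15:+B, 16:+C
Rule 4 (eight consecutive points on the same side of the centre line) is satisfied at point 8.

rule 4 at point 8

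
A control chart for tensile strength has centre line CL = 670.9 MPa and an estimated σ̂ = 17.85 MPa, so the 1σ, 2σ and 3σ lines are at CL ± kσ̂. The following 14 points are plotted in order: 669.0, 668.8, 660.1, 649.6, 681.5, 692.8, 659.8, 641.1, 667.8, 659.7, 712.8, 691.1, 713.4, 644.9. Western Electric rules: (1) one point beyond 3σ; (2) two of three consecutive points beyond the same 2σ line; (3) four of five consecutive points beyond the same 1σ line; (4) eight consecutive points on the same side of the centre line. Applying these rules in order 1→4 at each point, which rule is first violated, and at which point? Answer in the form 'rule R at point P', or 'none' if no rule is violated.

rule 2 at point 13

Zone of each point (C = within 1σ̂, B = 1σ̂–2σ̂, A = 2σ̂–3σ̂, * = beyond 3σ̂; sign = side of CL): 1:-C, 2:-C, 3:-C, 4:-B, 5:+C, 6:+B, 7:-C, 8:-B, 9:-C, 10:-C, 11:+A, 12:+B, 13:+A, 14:-B
Rule 2 (two of three consecutive points beyond the same 2σ limit) is satisfied at point 13.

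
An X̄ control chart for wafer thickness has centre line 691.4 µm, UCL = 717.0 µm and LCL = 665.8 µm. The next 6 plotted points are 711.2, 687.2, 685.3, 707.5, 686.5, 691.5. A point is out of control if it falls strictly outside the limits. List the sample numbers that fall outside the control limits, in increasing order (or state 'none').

none

All 6 points lie within [665.8, 717.0].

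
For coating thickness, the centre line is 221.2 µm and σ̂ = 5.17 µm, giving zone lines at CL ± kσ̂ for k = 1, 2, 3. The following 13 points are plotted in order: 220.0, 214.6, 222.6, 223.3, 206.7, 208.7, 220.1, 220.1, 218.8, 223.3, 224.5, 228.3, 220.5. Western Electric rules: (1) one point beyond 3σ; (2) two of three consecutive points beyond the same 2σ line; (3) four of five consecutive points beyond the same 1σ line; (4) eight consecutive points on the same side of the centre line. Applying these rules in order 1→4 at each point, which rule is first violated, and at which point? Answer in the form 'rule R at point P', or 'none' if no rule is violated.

rule 2 at point 6

Zone of each point (C = within 1σ̂, B = 1σ̂–2σ̂, A = 2σ̂–3σ̂, * = beyond 3σ̂; sign = side of CL): 1:-C, 2:-B, 3:+C, 4:+C, 5:-A, 6:-A, 7:-C, 8:-C, 9:-C, 10:+C, 11:+C, 12:+B, 13:-C
Rule 2 (two of three consecutive points beyond the same 2σ limit) is satisfied at point 6.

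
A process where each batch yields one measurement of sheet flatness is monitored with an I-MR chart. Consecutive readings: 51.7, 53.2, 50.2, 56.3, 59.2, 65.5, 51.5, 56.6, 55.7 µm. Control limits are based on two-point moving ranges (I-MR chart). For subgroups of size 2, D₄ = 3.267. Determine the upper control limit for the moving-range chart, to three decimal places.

16.253

Moving ranges: 1.5, 3.0, 6.1, 2.9, 6.3, 14.0, 5.1, 0.9; M̄R̄ = 39.8000 / 8 = 4.9750
UCL_MR = D₄·M̄R̄ = 3.267 × 4.9750 = 16.2533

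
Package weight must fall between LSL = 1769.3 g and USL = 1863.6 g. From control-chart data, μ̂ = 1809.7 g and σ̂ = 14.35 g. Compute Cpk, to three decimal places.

0.938

Cpu = (USL − μ̂) / (3σ̂) = (1863.6 − 1809.7) / (3 × 14.35) = 1.2520; Cpl = (μ̂ − LSL) / (3σ̂) = (1809.7 − 1769.3) / (3 × 14.35) = 0.9384; Cpk = min(Cpu, Cpl) = 0.9384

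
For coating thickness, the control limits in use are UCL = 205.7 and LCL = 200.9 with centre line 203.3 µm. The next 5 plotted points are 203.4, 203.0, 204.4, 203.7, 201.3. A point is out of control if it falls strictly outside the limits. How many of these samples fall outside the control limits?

All 5 points lie within [200.9, 205.7].

0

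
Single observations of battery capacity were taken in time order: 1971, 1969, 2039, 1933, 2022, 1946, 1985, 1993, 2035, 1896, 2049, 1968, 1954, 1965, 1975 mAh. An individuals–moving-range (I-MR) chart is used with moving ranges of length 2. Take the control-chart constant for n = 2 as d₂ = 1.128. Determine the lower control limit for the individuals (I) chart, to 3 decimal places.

1820.426

X̄ = (1971 + 1969 + 2039 + 1933 + 2022 + 1946 + 1985 + 1993 + 2035 + 1896 + 2049 + 1968 + 1954 + 1965 + 1975) / 15 = 1980.0000
Moving ranges: 2, 70, 106, 89, 76, 39, 8, 42, 139, 153, 81, 14, 11, 10; M̄R̄ = 840.0000 / 14 = 60.0000
LCL = X̄ − 3·M̄R̄/d₂ = 1980.0000 − 3 × 60.0000 / 1.128 = 1820.4255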